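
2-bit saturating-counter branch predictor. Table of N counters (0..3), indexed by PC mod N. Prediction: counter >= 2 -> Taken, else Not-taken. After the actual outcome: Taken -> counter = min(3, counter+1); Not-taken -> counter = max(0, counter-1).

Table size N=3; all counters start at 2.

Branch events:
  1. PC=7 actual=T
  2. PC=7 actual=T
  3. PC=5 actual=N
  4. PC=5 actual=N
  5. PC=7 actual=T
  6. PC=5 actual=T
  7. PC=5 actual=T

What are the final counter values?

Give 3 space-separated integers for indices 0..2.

Answer: 2 3 2

Derivation:
Ev 1: PC=7 idx=1 pred=T actual=T -> ctr[1]=3
Ev 2: PC=7 idx=1 pred=T actual=T -> ctr[1]=3
Ev 3: PC=5 idx=2 pred=T actual=N -> ctr[2]=1
Ev 4: PC=5 idx=2 pred=N actual=N -> ctr[2]=0
Ev 5: PC=7 idx=1 pred=T actual=T -> ctr[1]=3
Ev 6: PC=5 idx=2 pred=N actual=T -> ctr[2]=1
Ev 7: PC=5 idx=2 pred=N actual=T -> ctr[2]=2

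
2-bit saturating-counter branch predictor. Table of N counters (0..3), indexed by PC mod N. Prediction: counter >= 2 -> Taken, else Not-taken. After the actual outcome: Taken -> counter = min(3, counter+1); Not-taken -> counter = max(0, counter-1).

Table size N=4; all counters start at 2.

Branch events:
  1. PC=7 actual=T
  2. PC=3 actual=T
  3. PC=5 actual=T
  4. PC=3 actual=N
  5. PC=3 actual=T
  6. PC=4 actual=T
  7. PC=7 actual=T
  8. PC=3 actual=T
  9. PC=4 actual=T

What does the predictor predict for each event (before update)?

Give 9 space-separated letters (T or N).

Answer: T T T T T T T T T

Derivation:
Ev 1: PC=7 idx=3 pred=T actual=T -> ctr[3]=3
Ev 2: PC=3 idx=3 pred=T actual=T -> ctr[3]=3
Ev 3: PC=5 idx=1 pred=T actual=T -> ctr[1]=3
Ev 4: PC=3 idx=3 pred=T actual=N -> ctr[3]=2
Ev 5: PC=3 idx=3 pred=T actual=T -> ctr[3]=3
Ev 6: PC=4 idx=0 pred=T actual=T -> ctr[0]=3
Ev 7: PC=7 idx=3 pred=T actual=T -> ctr[3]=3
Ev 8: PC=3 idx=3 pred=T actual=T -> ctr[3]=3
Ev 9: PC=4 idx=0 pred=T actual=T -> ctr[0]=3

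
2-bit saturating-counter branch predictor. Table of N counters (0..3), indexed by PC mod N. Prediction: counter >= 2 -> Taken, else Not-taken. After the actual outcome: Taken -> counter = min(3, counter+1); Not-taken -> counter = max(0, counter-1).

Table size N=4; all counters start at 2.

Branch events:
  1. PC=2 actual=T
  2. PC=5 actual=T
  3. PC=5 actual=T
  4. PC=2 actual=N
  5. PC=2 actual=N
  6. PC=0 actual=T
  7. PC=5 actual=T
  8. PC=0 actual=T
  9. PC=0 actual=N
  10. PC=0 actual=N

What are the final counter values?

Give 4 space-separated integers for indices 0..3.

Ev 1: PC=2 idx=2 pred=T actual=T -> ctr[2]=3
Ev 2: PC=5 idx=1 pred=T actual=T -> ctr[1]=3
Ev 3: PC=5 idx=1 pred=T actual=T -> ctr[1]=3
Ev 4: PC=2 idx=2 pred=T actual=N -> ctr[2]=2
Ev 5: PC=2 idx=2 pred=T actual=N -> ctr[2]=1
Ev 6: PC=0 idx=0 pred=T actual=T -> ctr[0]=3
Ev 7: PC=5 idx=1 pred=T actual=T -> ctr[1]=3
Ev 8: PC=0 idx=0 pred=T actual=T -> ctr[0]=3
Ev 9: PC=0 idx=0 pred=T actual=N -> ctr[0]=2
Ev 10: PC=0 idx=0 pred=T actual=N -> ctr[0]=1

Answer: 1 3 1 2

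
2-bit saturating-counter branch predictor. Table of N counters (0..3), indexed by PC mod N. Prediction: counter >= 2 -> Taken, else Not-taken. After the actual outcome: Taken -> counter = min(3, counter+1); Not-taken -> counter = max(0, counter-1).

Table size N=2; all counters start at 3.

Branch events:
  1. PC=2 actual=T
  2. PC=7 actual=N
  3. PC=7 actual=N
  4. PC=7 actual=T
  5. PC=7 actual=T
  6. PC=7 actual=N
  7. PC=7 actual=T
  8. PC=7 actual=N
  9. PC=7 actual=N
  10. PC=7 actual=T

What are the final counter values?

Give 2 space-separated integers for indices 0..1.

Answer: 3 2

Derivation:
Ev 1: PC=2 idx=0 pred=T actual=T -> ctr[0]=3
Ev 2: PC=7 idx=1 pred=T actual=N -> ctr[1]=2
Ev 3: PC=7 idx=1 pred=T actual=N -> ctr[1]=1
Ev 4: PC=7 idx=1 pred=N actual=T -> ctr[1]=2
Ev 5: PC=7 idx=1 pred=T actual=T -> ctr[1]=3
Ev 6: PC=7 idx=1 pred=T actual=N -> ctr[1]=2
Ev 7: PC=7 idx=1 pred=T actual=T -> ctr[1]=3
Ev 8: PC=7 idx=1 pred=T actual=N -> ctr[1]=2
Ev 9: PC=7 idx=1 pred=T actual=N -> ctr[1]=1
Ev 10: PC=7 idx=1 pred=N actual=T -> ctr[1]=2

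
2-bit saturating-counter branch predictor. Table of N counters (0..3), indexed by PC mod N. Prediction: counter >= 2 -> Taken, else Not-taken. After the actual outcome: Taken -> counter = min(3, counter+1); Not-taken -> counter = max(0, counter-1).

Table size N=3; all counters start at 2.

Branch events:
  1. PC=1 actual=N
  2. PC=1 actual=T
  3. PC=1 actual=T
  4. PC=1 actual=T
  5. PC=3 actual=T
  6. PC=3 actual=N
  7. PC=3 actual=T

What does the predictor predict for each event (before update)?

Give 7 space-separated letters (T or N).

Ev 1: PC=1 idx=1 pred=T actual=N -> ctr[1]=1
Ev 2: PC=1 idx=1 pred=N actual=T -> ctr[1]=2
Ev 3: PC=1 idx=1 pred=T actual=T -> ctr[1]=3
Ev 4: PC=1 idx=1 pred=T actual=T -> ctr[1]=3
Ev 5: PC=3 idx=0 pred=T actual=T -> ctr[0]=3
Ev 6: PC=3 idx=0 pred=T actual=N -> ctr[0]=2
Ev 7: PC=3 idx=0 pred=T actual=T -> ctr[0]=3

Answer: T N T T T T T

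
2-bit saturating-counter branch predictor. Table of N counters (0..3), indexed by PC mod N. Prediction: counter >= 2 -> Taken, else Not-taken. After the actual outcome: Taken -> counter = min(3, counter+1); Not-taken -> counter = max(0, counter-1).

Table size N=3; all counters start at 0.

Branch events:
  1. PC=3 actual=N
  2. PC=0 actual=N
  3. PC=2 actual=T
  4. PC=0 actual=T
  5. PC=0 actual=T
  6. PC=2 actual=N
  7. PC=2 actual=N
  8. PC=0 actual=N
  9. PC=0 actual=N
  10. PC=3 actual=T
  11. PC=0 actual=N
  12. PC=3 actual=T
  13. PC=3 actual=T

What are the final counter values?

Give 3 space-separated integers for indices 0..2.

Ev 1: PC=3 idx=0 pred=N actual=N -> ctr[0]=0
Ev 2: PC=0 idx=0 pred=N actual=N -> ctr[0]=0
Ev 3: PC=2 idx=2 pred=N actual=T -> ctr[2]=1
Ev 4: PC=0 idx=0 pred=N actual=T -> ctr[0]=1
Ev 5: PC=0 idx=0 pred=N actual=T -> ctr[0]=2
Ev 6: PC=2 idx=2 pred=N actual=N -> ctr[2]=0
Ev 7: PC=2 idx=2 pred=N actual=N -> ctr[2]=0
Ev 8: PC=0 idx=0 pred=T actual=N -> ctr[0]=1
Ev 9: PC=0 idx=0 pred=N actual=N -> ctr[0]=0
Ev 10: PC=3 idx=0 pred=N actual=T -> ctr[0]=1
Ev 11: PC=0 idx=0 pred=N actual=N -> ctr[0]=0
Ev 12: PC=3 idx=0 pred=N actual=T -> ctr[0]=1
Ev 13: PC=3 idx=0 pred=N actual=T -> ctr[0]=2

Answer: 2 0 0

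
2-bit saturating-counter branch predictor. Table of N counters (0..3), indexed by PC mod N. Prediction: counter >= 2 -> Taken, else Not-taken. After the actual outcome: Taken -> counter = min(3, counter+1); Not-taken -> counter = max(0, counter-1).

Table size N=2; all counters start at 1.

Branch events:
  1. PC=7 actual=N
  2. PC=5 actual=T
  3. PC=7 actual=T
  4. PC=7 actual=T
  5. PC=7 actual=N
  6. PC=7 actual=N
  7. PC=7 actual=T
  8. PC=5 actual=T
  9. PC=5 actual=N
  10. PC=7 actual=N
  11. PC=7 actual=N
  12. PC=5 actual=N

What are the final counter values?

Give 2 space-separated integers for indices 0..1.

Answer: 1 0

Derivation:
Ev 1: PC=7 idx=1 pred=N actual=N -> ctr[1]=0
Ev 2: PC=5 idx=1 pred=N actual=T -> ctr[1]=1
Ev 3: PC=7 idx=1 pred=N actual=T -> ctr[1]=2
Ev 4: PC=7 idx=1 pred=T actual=T -> ctr[1]=3
Ev 5: PC=7 idx=1 pred=T actual=N -> ctr[1]=2
Ev 6: PC=7 idx=1 pred=T actual=N -> ctr[1]=1
Ev 7: PC=7 idx=1 pred=N actual=T -> ctr[1]=2
Ev 8: PC=5 idx=1 pred=T actual=T -> ctr[1]=3
Ev 9: PC=5 idx=1 pred=T actual=N -> ctr[1]=2
Ev 10: PC=7 idx=1 pred=T actual=N -> ctr[1]=1
Ev 11: PC=7 idx=1 pred=N actual=N -> ctr[1]=0
Ev 12: PC=5 idx=1 pred=N actual=N -> ctr[1]=0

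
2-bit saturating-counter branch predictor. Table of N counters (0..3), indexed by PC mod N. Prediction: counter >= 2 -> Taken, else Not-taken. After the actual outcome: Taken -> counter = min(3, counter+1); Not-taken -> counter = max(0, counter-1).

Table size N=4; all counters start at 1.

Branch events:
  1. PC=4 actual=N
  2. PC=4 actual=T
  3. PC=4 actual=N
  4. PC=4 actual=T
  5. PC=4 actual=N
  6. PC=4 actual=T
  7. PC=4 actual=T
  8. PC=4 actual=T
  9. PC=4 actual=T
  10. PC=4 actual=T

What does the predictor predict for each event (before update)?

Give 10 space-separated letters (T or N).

Answer: N N N N N N N T T T

Derivation:
Ev 1: PC=4 idx=0 pred=N actual=N -> ctr[0]=0
Ev 2: PC=4 idx=0 pred=N actual=T -> ctr[0]=1
Ev 3: PC=4 idx=0 pred=N actual=N -> ctr[0]=0
Ev 4: PC=4 idx=0 pred=N actual=T -> ctr[0]=1
Ev 5: PC=4 idx=0 pred=N actual=N -> ctr[0]=0
Ev 6: PC=4 idx=0 pred=N actual=T -> ctr[0]=1
Ev 7: PC=4 idx=0 pred=N actual=T -> ctr[0]=2
Ev 8: PC=4 idx=0 pred=T actual=T -> ctr[0]=3
Ev 9: PC=4 idx=0 pred=T actual=T -> ctr[0]=3
Ev 10: PC=4 idx=0 pred=T actual=T -> ctr[0]=3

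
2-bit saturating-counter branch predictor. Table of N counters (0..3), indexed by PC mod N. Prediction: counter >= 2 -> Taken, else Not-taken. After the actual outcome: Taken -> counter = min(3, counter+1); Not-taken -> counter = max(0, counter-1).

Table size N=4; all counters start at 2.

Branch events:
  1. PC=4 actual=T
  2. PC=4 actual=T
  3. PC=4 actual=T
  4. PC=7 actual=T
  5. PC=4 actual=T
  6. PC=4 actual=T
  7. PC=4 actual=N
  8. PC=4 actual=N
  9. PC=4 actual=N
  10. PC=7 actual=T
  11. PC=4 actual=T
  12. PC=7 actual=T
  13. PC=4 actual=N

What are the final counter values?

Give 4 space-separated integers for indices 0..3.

Ev 1: PC=4 idx=0 pred=T actual=T -> ctr[0]=3
Ev 2: PC=4 idx=0 pred=T actual=T -> ctr[0]=3
Ev 3: PC=4 idx=0 pred=T actual=T -> ctr[0]=3
Ev 4: PC=7 idx=3 pred=T actual=T -> ctr[3]=3
Ev 5: PC=4 idx=0 pred=T actual=T -> ctr[0]=3
Ev 6: PC=4 idx=0 pred=T actual=T -> ctr[0]=3
Ev 7: PC=4 idx=0 pred=T actual=N -> ctr[0]=2
Ev 8: PC=4 idx=0 pred=T actual=N -> ctr[0]=1
Ev 9: PC=4 idx=0 pred=N actual=N -> ctr[0]=0
Ev 10: PC=7 idx=3 pred=T actual=T -> ctr[3]=3
Ev 11: PC=4 idx=0 pred=N actual=T -> ctr[0]=1
Ev 12: PC=7 idx=3 pred=T actual=T -> ctr[3]=3
Ev 13: PC=4 idx=0 pred=N actual=N -> ctr[0]=0

Answer: 0 2 2 3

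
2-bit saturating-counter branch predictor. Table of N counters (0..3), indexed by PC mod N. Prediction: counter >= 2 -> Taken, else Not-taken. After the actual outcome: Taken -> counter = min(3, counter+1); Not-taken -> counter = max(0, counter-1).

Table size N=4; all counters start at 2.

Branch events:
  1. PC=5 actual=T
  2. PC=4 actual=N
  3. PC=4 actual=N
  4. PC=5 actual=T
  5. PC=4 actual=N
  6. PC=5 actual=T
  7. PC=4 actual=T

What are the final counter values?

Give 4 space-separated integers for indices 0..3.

Answer: 1 3 2 2

Derivation:
Ev 1: PC=5 idx=1 pred=T actual=T -> ctr[1]=3
Ev 2: PC=4 idx=0 pred=T actual=N -> ctr[0]=1
Ev 3: PC=4 idx=0 pred=N actual=N -> ctr[0]=0
Ev 4: PC=5 idx=1 pred=T actual=T -> ctr[1]=3
Ev 5: PC=4 idx=0 pred=N actual=N -> ctr[0]=0
Ev 6: PC=5 idx=1 pred=T actual=T -> ctr[1]=3
Ev 7: PC=4 idx=0 pred=N actual=T -> ctr[0]=1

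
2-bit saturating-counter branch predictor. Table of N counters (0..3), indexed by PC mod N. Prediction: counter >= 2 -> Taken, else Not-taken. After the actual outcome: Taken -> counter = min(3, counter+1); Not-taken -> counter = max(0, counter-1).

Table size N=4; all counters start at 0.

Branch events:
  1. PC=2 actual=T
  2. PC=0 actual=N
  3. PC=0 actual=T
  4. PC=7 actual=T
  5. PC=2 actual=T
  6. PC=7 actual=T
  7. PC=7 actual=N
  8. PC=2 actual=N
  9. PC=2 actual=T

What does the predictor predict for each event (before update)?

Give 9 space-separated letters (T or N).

Ev 1: PC=2 idx=2 pred=N actual=T -> ctr[2]=1
Ev 2: PC=0 idx=0 pred=N actual=N -> ctr[0]=0
Ev 3: PC=0 idx=0 pred=N actual=T -> ctr[0]=1
Ev 4: PC=7 idx=3 pred=N actual=T -> ctr[3]=1
Ev 5: PC=2 idx=2 pred=N actual=T -> ctr[2]=2
Ev 6: PC=7 idx=3 pred=N actual=T -> ctr[3]=2
Ev 7: PC=7 idx=3 pred=T actual=N -> ctr[3]=1
Ev 8: PC=2 idx=2 pred=T actual=N -> ctr[2]=1
Ev 9: PC=2 idx=2 pred=N actual=T -> ctr[2]=2

Answer: N N N N N N T T N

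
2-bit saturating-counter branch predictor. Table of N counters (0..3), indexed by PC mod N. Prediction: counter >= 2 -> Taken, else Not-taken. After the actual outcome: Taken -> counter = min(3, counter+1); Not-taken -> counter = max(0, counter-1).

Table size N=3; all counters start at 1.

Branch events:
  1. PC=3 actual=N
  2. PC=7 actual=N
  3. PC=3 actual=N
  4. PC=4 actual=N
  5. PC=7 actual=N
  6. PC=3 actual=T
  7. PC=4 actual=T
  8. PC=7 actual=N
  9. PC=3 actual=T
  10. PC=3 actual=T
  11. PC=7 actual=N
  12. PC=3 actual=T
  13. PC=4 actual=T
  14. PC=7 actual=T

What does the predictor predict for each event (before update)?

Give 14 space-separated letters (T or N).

Answer: N N N N N N N N N T N T N N

Derivation:
Ev 1: PC=3 idx=0 pred=N actual=N -> ctr[0]=0
Ev 2: PC=7 idx=1 pred=N actual=N -> ctr[1]=0
Ev 3: PC=3 idx=0 pred=N actual=N -> ctr[0]=0
Ev 4: PC=4 idx=1 pred=N actual=N -> ctr[1]=0
Ev 5: PC=7 idx=1 pred=N actual=N -> ctr[1]=0
Ev 6: PC=3 idx=0 pred=N actual=T -> ctr[0]=1
Ev 7: PC=4 idx=1 pred=N actual=T -> ctr[1]=1
Ev 8: PC=7 idx=1 pred=N actual=N -> ctr[1]=0
Ev 9: PC=3 idx=0 pred=N actual=T -> ctr[0]=2
Ev 10: PC=3 idx=0 pred=T actual=T -> ctr[0]=3
Ev 11: PC=7 idx=1 pred=N actual=N -> ctr[1]=0
Ev 12: PC=3 idx=0 pred=T actual=T -> ctr[0]=3
Ev 13: PC=4 idx=1 pred=N actual=T -> ctr[1]=1
Ev 14: PC=7 idx=1 pred=N actual=T -> ctr[1]=2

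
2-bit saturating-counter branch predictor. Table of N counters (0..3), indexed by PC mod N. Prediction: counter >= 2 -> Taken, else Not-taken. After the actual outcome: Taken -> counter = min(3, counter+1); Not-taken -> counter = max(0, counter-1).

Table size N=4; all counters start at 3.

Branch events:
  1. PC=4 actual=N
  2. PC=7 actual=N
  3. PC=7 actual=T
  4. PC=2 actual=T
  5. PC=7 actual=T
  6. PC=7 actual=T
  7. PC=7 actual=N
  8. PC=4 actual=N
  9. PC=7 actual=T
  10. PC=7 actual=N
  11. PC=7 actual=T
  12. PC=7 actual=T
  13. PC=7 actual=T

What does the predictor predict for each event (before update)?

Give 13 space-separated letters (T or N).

Ev 1: PC=4 idx=0 pred=T actual=N -> ctr[0]=2
Ev 2: PC=7 idx=3 pred=T actual=N -> ctr[3]=2
Ev 3: PC=7 idx=3 pred=T actual=T -> ctr[3]=3
Ev 4: PC=2 idx=2 pred=T actual=T -> ctr[2]=3
Ev 5: PC=7 idx=3 pred=T actual=T -> ctr[3]=3
Ev 6: PC=7 idx=3 pred=T actual=T -> ctr[3]=3
Ev 7: PC=7 idx=3 pred=T actual=N -> ctr[3]=2
Ev 8: PC=4 idx=0 pred=T actual=N -> ctr[0]=1
Ev 9: PC=7 idx=3 pred=T actual=T -> ctr[3]=3
Ev 10: PC=7 idx=3 pred=T actual=N -> ctr[3]=2
Ev 11: PC=7 idx=3 pred=T actual=T -> ctr[3]=3
Ev 12: PC=7 idx=3 pred=T actual=T -> ctr[3]=3
Ev 13: PC=7 idx=3 pred=T actual=T -> ctr[3]=3

Answer: T T T T T T T T T T T T T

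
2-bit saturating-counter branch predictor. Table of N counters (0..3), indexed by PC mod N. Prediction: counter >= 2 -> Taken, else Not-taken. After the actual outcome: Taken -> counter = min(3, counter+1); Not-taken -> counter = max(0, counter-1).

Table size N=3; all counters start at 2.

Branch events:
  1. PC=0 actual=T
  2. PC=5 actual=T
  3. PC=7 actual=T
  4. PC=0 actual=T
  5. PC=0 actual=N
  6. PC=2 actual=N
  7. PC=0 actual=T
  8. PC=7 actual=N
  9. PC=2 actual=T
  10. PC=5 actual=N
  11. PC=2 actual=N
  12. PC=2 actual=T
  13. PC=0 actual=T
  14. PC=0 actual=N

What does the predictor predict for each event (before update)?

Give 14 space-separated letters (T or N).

Ev 1: PC=0 idx=0 pred=T actual=T -> ctr[0]=3
Ev 2: PC=5 idx=2 pred=T actual=T -> ctr[2]=3
Ev 3: PC=7 idx=1 pred=T actual=T -> ctr[1]=3
Ev 4: PC=0 idx=0 pred=T actual=T -> ctr[0]=3
Ev 5: PC=0 idx=0 pred=T actual=N -> ctr[0]=2
Ev 6: PC=2 idx=2 pred=T actual=N -> ctr[2]=2
Ev 7: PC=0 idx=0 pred=T actual=T -> ctr[0]=3
Ev 8: PC=7 idx=1 pred=T actual=N -> ctr[1]=2
Ev 9: PC=2 idx=2 pred=T actual=T -> ctr[2]=3
Ev 10: PC=5 idx=2 pred=T actual=N -> ctr[2]=2
Ev 11: PC=2 idx=2 pred=T actual=N -> ctr[2]=1
Ev 12: PC=2 idx=2 pred=N actual=T -> ctr[2]=2
Ev 13: PC=0 idx=0 pred=T actual=T -> ctr[0]=3
Ev 14: PC=0 idx=0 pred=T actual=N -> ctr[0]=2

Answer: T T T T T T T T T T T N T T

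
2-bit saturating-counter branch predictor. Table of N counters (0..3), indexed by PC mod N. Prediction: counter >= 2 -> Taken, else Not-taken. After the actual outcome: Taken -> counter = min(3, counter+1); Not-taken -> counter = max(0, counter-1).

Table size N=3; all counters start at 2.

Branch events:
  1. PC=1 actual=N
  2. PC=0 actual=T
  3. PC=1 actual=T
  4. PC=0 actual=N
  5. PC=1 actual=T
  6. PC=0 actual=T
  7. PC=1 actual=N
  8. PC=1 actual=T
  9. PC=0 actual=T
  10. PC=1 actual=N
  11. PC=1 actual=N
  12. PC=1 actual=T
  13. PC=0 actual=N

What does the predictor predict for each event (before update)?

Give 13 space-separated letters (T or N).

Ev 1: PC=1 idx=1 pred=T actual=N -> ctr[1]=1
Ev 2: PC=0 idx=0 pred=T actual=T -> ctr[0]=3
Ev 3: PC=1 idx=1 pred=N actual=T -> ctr[1]=2
Ev 4: PC=0 idx=0 pred=T actual=N -> ctr[0]=2
Ev 5: PC=1 idx=1 pred=T actual=T -> ctr[1]=3
Ev 6: PC=0 idx=0 pred=T actual=T -> ctr[0]=3
Ev 7: PC=1 idx=1 pred=T actual=N -> ctr[1]=2
Ev 8: PC=1 idx=1 pred=T actual=T -> ctr[1]=3
Ev 9: PC=0 idx=0 pred=T actual=T -> ctr[0]=3
Ev 10: PC=1 idx=1 pred=T actual=N -> ctr[1]=2
Ev 11: PC=1 idx=1 pred=T actual=N -> ctr[1]=1
Ev 12: PC=1 idx=1 pred=N actual=T -> ctr[1]=2
Ev 13: PC=0 idx=0 pred=T actual=N -> ctr[0]=2

Answer: T T N T T T T T T T T N T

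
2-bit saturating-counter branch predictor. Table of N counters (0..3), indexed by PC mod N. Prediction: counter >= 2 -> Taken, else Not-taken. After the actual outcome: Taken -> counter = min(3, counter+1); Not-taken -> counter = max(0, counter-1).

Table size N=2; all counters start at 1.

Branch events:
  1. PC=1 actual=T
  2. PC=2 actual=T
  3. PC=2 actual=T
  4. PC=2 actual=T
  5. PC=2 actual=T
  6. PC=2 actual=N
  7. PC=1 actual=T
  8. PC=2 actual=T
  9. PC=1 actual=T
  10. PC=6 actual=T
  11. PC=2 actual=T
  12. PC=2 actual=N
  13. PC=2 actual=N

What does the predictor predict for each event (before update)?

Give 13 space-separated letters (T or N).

Answer: N N T T T T T T T T T T T

Derivation:
Ev 1: PC=1 idx=1 pred=N actual=T -> ctr[1]=2
Ev 2: PC=2 idx=0 pred=N actual=T -> ctr[0]=2
Ev 3: PC=2 idx=0 pred=T actual=T -> ctr[0]=3
Ev 4: PC=2 idx=0 pred=T actual=T -> ctr[0]=3
Ev 5: PC=2 idx=0 pred=T actual=T -> ctr[0]=3
Ev 6: PC=2 idx=0 pred=T actual=N -> ctr[0]=2
Ev 7: PC=1 idx=1 pred=T actual=T -> ctr[1]=3
Ev 8: PC=2 idx=0 pred=T actual=T -> ctr[0]=3
Ev 9: PC=1 idx=1 pred=T actual=T -> ctr[1]=3
Ev 10: PC=6 idx=0 pred=T actual=T -> ctr[0]=3
Ev 11: PC=2 idx=0 pred=T actual=T -> ctr[0]=3
Ev 12: PC=2 idx=0 pred=T actual=N -> ctr[0]=2
Ev 13: PC=2 idx=0 pred=T actual=N -> ctr[0]=1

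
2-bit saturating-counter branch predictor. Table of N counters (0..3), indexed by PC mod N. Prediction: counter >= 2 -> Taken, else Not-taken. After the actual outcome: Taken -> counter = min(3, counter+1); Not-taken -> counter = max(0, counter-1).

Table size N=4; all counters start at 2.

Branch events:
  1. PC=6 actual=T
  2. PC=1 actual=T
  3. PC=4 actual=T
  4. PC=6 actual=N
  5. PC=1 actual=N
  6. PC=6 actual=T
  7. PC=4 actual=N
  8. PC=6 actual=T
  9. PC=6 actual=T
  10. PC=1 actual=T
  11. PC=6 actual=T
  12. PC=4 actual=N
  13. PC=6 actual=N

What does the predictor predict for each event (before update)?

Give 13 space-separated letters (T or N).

Ev 1: PC=6 idx=2 pred=T actual=T -> ctr[2]=3
Ev 2: PC=1 idx=1 pred=T actual=T -> ctr[1]=3
Ev 3: PC=4 idx=0 pred=T actual=T -> ctr[0]=3
Ev 4: PC=6 idx=2 pred=T actual=N -> ctr[2]=2
Ev 5: PC=1 idx=1 pred=T actual=N -> ctr[1]=2
Ev 6: PC=6 idx=2 pred=T actual=T -> ctr[2]=3
Ev 7: PC=4 idx=0 pred=T actual=N -> ctr[0]=2
Ev 8: PC=6 idx=2 pred=T actual=T -> ctr[2]=3
Ev 9: PC=6 idx=2 pred=T actual=T -> ctr[2]=3
Ev 10: PC=1 idx=1 pred=T actual=T -> ctr[1]=3
Ev 11: PC=6 idx=2 pred=T actual=T -> ctr[2]=3
Ev 12: PC=4 idx=0 pred=T actual=N -> ctr[0]=1
Ev 13: PC=6 idx=2 pred=T actual=N -> ctr[2]=2

Answer: T T T T T T T T T T T T T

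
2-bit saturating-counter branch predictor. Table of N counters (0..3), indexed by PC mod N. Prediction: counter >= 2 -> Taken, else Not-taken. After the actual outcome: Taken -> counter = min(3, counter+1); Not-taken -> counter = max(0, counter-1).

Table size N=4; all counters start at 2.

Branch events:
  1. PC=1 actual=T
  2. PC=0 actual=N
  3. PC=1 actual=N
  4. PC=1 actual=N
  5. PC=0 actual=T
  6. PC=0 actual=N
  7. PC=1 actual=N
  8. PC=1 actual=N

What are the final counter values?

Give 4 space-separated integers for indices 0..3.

Answer: 1 0 2 2

Derivation:
Ev 1: PC=1 idx=1 pred=T actual=T -> ctr[1]=3
Ev 2: PC=0 idx=0 pred=T actual=N -> ctr[0]=1
Ev 3: PC=1 idx=1 pred=T actual=N -> ctr[1]=2
Ev 4: PC=1 idx=1 pred=T actual=N -> ctr[1]=1
Ev 5: PC=0 idx=0 pred=N actual=T -> ctr[0]=2
Ev 6: PC=0 idx=0 pred=T actual=N -> ctr[0]=1
Ev 7: PC=1 idx=1 pred=N actual=N -> ctr[1]=0
Ev 8: PC=1 idx=1 pred=N actual=N -> ctr[1]=0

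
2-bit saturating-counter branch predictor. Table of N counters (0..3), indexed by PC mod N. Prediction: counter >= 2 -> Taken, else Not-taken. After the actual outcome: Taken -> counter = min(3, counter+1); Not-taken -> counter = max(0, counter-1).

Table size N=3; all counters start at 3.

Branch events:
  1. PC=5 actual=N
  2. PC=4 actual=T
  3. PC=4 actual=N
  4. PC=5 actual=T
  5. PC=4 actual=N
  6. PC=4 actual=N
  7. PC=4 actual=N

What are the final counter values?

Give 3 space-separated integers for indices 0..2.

Ev 1: PC=5 idx=2 pred=T actual=N -> ctr[2]=2
Ev 2: PC=4 idx=1 pred=T actual=T -> ctr[1]=3
Ev 3: PC=4 idx=1 pred=T actual=N -> ctr[1]=2
Ev 4: PC=5 idx=2 pred=T actual=T -> ctr[2]=3
Ev 5: PC=4 idx=1 pred=T actual=N -> ctr[1]=1
Ev 6: PC=4 idx=1 pred=N actual=N -> ctr[1]=0
Ev 7: PC=4 idx=1 pred=N actual=N -> ctr[1]=0

Answer: 3 0 3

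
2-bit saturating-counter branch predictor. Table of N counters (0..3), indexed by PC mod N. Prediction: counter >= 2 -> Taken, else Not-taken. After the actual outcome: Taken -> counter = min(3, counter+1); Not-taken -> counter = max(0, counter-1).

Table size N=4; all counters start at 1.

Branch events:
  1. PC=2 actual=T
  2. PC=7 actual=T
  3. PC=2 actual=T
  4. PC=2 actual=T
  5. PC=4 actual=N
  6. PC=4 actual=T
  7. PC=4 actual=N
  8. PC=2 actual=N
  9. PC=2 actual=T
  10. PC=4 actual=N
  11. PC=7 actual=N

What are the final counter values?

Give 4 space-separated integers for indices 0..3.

Answer: 0 1 3 1

Derivation:
Ev 1: PC=2 idx=2 pred=N actual=T -> ctr[2]=2
Ev 2: PC=7 idx=3 pred=N actual=T -> ctr[3]=2
Ev 3: PC=2 idx=2 pred=T actual=T -> ctr[2]=3
Ev 4: PC=2 idx=2 pred=T actual=T -> ctr[2]=3
Ev 5: PC=4 idx=0 pred=N actual=N -> ctr[0]=0
Ev 6: PC=4 idx=0 pred=N actual=T -> ctr[0]=1
Ev 7: PC=4 idx=0 pred=N actual=N -> ctr[0]=0
Ev 8: PC=2 idx=2 pred=T actual=N -> ctr[2]=2
Ev 9: PC=2 idx=2 pred=T actual=T -> ctr[2]=3
Ev 10: PC=4 idx=0 pred=N actual=N -> ctr[0]=0
Ev 11: PC=7 idx=3 pred=T actual=N -> ctr[3]=1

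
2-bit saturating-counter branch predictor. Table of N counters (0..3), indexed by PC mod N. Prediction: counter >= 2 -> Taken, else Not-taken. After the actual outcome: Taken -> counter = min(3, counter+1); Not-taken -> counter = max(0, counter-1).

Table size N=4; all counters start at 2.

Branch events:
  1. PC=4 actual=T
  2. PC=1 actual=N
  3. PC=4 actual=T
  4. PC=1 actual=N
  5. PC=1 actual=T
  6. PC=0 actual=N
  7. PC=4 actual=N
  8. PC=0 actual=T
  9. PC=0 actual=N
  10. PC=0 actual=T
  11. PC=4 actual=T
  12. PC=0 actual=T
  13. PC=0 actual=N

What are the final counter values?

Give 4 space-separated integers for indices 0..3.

Answer: 2 1 2 2

Derivation:
Ev 1: PC=4 idx=0 pred=T actual=T -> ctr[0]=3
Ev 2: PC=1 idx=1 pred=T actual=N -> ctr[1]=1
Ev 3: PC=4 idx=0 pred=T actual=T -> ctr[0]=3
Ev 4: PC=1 idx=1 pred=N actual=N -> ctr[1]=0
Ev 5: PC=1 idx=1 pred=N actual=T -> ctr[1]=1
Ev 6: PC=0 idx=0 pred=T actual=N -> ctr[0]=2
Ev 7: PC=4 idx=0 pred=T actual=N -> ctr[0]=1
Ev 8: PC=0 idx=0 pred=N actual=T -> ctr[0]=2
Ev 9: PC=0 idx=0 pred=T actual=N -> ctr[0]=1
Ev 10: PC=0 idx=0 pred=N actual=T -> ctr[0]=2
Ev 11: PC=4 idx=0 pred=T actual=T -> ctr[0]=3
Ev 12: PC=0 idx=0 pred=T actual=T -> ctr[0]=3
Ev 13: PC=0 idx=0 pred=T actual=N -> ctr[0]=2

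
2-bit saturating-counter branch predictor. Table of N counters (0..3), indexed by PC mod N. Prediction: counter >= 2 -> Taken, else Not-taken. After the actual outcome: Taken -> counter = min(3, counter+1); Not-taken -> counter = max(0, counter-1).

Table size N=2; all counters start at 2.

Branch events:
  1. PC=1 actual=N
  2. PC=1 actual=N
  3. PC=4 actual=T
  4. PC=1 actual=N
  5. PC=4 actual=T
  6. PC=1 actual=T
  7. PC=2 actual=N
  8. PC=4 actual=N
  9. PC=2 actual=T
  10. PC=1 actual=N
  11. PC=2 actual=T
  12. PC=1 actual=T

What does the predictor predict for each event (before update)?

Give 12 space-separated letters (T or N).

Ev 1: PC=1 idx=1 pred=T actual=N -> ctr[1]=1
Ev 2: PC=1 idx=1 pred=N actual=N -> ctr[1]=0
Ev 3: PC=4 idx=0 pred=T actual=T -> ctr[0]=3
Ev 4: PC=1 idx=1 pred=N actual=N -> ctr[1]=0
Ev 5: PC=4 idx=0 pred=T actual=T -> ctr[0]=3
Ev 6: PC=1 idx=1 pred=N actual=T -> ctr[1]=1
Ev 7: PC=2 idx=0 pred=T actual=N -> ctr[0]=2
Ev 8: PC=4 idx=0 pred=T actual=N -> ctr[0]=1
Ev 9: PC=2 idx=0 pred=N actual=T -> ctr[0]=2
Ev 10: PC=1 idx=1 pred=N actual=N -> ctr[1]=0
Ev 11: PC=2 idx=0 pred=T actual=T -> ctr[0]=3
Ev 12: PC=1 idx=1 pred=N actual=T -> ctr[1]=1

Answer: T N T N T N T T N N T N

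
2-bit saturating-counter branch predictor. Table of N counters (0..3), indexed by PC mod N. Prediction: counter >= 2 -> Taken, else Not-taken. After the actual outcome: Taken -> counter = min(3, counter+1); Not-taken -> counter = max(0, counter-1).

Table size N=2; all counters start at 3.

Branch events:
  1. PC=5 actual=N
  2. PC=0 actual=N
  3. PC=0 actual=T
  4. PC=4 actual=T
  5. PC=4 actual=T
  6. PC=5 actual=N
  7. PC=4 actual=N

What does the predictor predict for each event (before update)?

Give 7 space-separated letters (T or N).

Ev 1: PC=5 idx=1 pred=T actual=N -> ctr[1]=2
Ev 2: PC=0 idx=0 pred=T actual=N -> ctr[0]=2
Ev 3: PC=0 idx=0 pred=T actual=T -> ctr[0]=3
Ev 4: PC=4 idx=0 pred=T actual=T -> ctr[0]=3
Ev 5: PC=4 idx=0 pred=T actual=T -> ctr[0]=3
Ev 6: PC=5 idx=1 pred=T actual=N -> ctr[1]=1
Ev 7: PC=4 idx=0 pred=T actual=N -> ctr[0]=2

Answer: T T T T T T T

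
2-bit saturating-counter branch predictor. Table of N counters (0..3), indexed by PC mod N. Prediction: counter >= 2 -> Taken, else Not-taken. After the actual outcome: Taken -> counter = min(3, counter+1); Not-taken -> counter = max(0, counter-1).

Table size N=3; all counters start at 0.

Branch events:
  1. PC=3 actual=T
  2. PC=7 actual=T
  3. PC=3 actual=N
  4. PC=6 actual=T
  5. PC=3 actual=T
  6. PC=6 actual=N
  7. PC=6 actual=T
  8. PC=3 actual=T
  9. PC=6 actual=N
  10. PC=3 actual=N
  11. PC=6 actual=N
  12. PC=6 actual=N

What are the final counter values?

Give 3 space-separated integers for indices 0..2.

Ev 1: PC=3 idx=0 pred=N actual=T -> ctr[0]=1
Ev 2: PC=7 idx=1 pred=N actual=T -> ctr[1]=1
Ev 3: PC=3 idx=0 pred=N actual=N -> ctr[0]=0
Ev 4: PC=6 idx=0 pred=N actual=T -> ctr[0]=1
Ev 5: PC=3 idx=0 pred=N actual=T -> ctr[0]=2
Ev 6: PC=6 idx=0 pred=T actual=N -> ctr[0]=1
Ev 7: PC=6 idx=0 pred=N actual=T -> ctr[0]=2
Ev 8: PC=3 idx=0 pred=T actual=T -> ctr[0]=3
Ev 9: PC=6 idx=0 pred=T actual=N -> ctr[0]=2
Ev 10: PC=3 idx=0 pred=T actual=N -> ctr[0]=1
Ev 11: PC=6 idx=0 pred=N actual=N -> ctr[0]=0
Ev 12: PC=6 idx=0 pred=N actual=N -> ctr[0]=0

Answer: 0 1 0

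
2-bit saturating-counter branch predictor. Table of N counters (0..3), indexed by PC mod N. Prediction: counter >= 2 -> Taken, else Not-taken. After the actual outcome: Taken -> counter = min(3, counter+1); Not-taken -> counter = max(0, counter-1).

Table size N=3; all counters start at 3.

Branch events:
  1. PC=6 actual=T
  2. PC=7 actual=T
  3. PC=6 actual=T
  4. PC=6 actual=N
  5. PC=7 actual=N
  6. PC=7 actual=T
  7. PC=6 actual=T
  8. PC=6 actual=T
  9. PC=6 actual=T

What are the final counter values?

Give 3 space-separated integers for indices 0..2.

Answer: 3 3 3

Derivation:
Ev 1: PC=6 idx=0 pred=T actual=T -> ctr[0]=3
Ev 2: PC=7 idx=1 pred=T actual=T -> ctr[1]=3
Ev 3: PC=6 idx=0 pred=T actual=T -> ctr[0]=3
Ev 4: PC=6 idx=0 pred=T actual=N -> ctr[0]=2
Ev 5: PC=7 idx=1 pred=T actual=N -> ctr[1]=2
Ev 6: PC=7 idx=1 pred=T actual=T -> ctr[1]=3
Ev 7: PC=6 idx=0 pred=T actual=T -> ctr[0]=3
Ev 8: PC=6 idx=0 pred=T actual=T -> ctr[0]=3
Ev 9: PC=6 idx=0 pred=T actual=T -> ctr[0]=3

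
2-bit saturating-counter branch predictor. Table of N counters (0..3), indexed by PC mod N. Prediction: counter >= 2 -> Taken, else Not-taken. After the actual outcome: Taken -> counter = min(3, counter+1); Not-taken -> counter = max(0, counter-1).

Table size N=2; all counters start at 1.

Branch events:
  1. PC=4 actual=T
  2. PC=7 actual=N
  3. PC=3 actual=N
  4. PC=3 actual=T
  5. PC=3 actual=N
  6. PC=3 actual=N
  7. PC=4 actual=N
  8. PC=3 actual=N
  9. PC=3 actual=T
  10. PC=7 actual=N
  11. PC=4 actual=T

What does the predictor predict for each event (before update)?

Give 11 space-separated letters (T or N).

Ev 1: PC=4 idx=0 pred=N actual=T -> ctr[0]=2
Ev 2: PC=7 idx=1 pred=N actual=N -> ctr[1]=0
Ev 3: PC=3 idx=1 pred=N actual=N -> ctr[1]=0
Ev 4: PC=3 idx=1 pred=N actual=T -> ctr[1]=1
Ev 5: PC=3 idx=1 pred=N actual=N -> ctr[1]=0
Ev 6: PC=3 idx=1 pred=N actual=N -> ctr[1]=0
Ev 7: PC=4 idx=0 pred=T actual=N -> ctr[0]=1
Ev 8: PC=3 idx=1 pred=N actual=N -> ctr[1]=0
Ev 9: PC=3 idx=1 pred=N actual=T -> ctr[1]=1
Ev 10: PC=7 idx=1 pred=N actual=N -> ctr[1]=0
Ev 11: PC=4 idx=0 pred=N actual=T -> ctr[0]=2

Answer: N N N N N N T N N N N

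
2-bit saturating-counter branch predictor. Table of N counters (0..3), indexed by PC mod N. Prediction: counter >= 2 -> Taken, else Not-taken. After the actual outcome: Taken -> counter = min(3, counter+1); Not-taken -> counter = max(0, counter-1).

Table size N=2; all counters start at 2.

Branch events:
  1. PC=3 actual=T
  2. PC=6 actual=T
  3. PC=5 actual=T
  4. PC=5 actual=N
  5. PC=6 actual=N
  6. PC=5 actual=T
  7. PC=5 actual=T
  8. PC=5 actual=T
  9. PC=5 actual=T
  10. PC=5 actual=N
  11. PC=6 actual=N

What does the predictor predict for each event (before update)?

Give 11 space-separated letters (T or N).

Answer: T T T T T T T T T T T

Derivation:
Ev 1: PC=3 idx=1 pred=T actual=T -> ctr[1]=3
Ev 2: PC=6 idx=0 pred=T actual=T -> ctr[0]=3
Ev 3: PC=5 idx=1 pred=T actual=T -> ctr[1]=3
Ev 4: PC=5 idx=1 pred=T actual=N -> ctr[1]=2
Ev 5: PC=6 idx=0 pred=T actual=N -> ctr[0]=2
Ev 6: PC=5 idx=1 pred=T actual=T -> ctr[1]=3
Ev 7: PC=5 idx=1 pred=T actual=T -> ctr[1]=3
Ev 8: PC=5 idx=1 pred=T actual=T -> ctr[1]=3
Ev 9: PC=5 idx=1 pred=T actual=T -> ctr[1]=3
Ev 10: PC=5 idx=1 pred=T actual=N -> ctr[1]=2
Ev 11: PC=6 idx=0 pred=T actual=N -> ctr[0]=1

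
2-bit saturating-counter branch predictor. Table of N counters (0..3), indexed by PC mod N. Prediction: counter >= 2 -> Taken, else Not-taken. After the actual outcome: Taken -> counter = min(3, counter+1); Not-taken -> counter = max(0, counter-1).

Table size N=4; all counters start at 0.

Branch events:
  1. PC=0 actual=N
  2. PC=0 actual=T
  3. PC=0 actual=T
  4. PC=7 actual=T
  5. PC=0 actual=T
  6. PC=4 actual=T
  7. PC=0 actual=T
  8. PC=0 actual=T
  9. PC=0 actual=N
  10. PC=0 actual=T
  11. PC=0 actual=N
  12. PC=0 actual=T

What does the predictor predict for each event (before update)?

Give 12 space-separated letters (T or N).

Answer: N N N N T T T T T T T T

Derivation:
Ev 1: PC=0 idx=0 pred=N actual=N -> ctr[0]=0
Ev 2: PC=0 idx=0 pred=N actual=T -> ctr[0]=1
Ev 3: PC=0 idx=0 pred=N actual=T -> ctr[0]=2
Ev 4: PC=7 idx=3 pred=N actual=T -> ctr[3]=1
Ev 5: PC=0 idx=0 pred=T actual=T -> ctr[0]=3
Ev 6: PC=4 idx=0 pred=T actual=T -> ctr[0]=3
Ev 7: PC=0 idx=0 pred=T actual=T -> ctr[0]=3
Ev 8: PC=0 idx=0 pred=T actual=T -> ctr[0]=3
Ev 9: PC=0 idx=0 pred=T actual=N -> ctr[0]=2
Ev 10: PC=0 idx=0 pred=T actual=T -> ctr[0]=3
Ev 11: PC=0 idx=0 pred=T actual=N -> ctr[0]=2
Ev 12: PC=0 idx=0 pred=T actual=T -> ctr[0]=3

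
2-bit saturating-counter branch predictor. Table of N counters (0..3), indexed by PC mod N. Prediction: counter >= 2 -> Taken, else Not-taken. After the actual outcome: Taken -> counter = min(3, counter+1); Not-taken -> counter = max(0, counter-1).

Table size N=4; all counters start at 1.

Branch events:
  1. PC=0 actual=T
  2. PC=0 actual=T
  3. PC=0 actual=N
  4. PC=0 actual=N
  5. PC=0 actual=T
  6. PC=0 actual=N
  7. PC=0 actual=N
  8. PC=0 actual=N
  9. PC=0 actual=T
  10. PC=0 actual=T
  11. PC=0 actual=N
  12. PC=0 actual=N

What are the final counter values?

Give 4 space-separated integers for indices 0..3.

Ev 1: PC=0 idx=0 pred=N actual=T -> ctr[0]=2
Ev 2: PC=0 idx=0 pred=T actual=T -> ctr[0]=3
Ev 3: PC=0 idx=0 pred=T actual=N -> ctr[0]=2
Ev 4: PC=0 idx=0 pred=T actual=N -> ctr[0]=1
Ev 5: PC=0 idx=0 pred=N actual=T -> ctr[0]=2
Ev 6: PC=0 idx=0 pred=T actual=N -> ctr[0]=1
Ev 7: PC=0 idx=0 pred=N actual=N -> ctr[0]=0
Ev 8: PC=0 idx=0 pred=N actual=N -> ctr[0]=0
Ev 9: PC=0 idx=0 pred=N actual=T -> ctr[0]=1
Ev 10: PC=0 idx=0 pred=N actual=T -> ctr[0]=2
Ev 11: PC=0 idx=0 pred=T actual=N -> ctr[0]=1
Ev 12: PC=0 idx=0 pred=N actual=N -> ctr[0]=0

Answer: 0 1 1 1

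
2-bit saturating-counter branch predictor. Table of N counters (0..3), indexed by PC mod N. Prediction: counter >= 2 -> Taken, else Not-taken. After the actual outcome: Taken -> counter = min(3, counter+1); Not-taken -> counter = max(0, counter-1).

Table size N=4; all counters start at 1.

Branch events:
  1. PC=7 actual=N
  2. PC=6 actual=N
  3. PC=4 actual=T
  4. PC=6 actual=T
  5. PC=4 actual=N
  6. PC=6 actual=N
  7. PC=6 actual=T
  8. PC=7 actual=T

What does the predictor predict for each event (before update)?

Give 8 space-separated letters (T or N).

Ev 1: PC=7 idx=3 pred=N actual=N -> ctr[3]=0
Ev 2: PC=6 idx=2 pred=N actual=N -> ctr[2]=0
Ev 3: PC=4 idx=0 pred=N actual=T -> ctr[0]=2
Ev 4: PC=6 idx=2 pred=N actual=T -> ctr[2]=1
Ev 5: PC=4 idx=0 pred=T actual=N -> ctr[0]=1
Ev 6: PC=6 idx=2 pred=N actual=N -> ctr[2]=0
Ev 7: PC=6 idx=2 pred=N actual=T -> ctr[2]=1
Ev 8: PC=7 idx=3 pred=N actual=T -> ctr[3]=1

Answer: N N N N T N N N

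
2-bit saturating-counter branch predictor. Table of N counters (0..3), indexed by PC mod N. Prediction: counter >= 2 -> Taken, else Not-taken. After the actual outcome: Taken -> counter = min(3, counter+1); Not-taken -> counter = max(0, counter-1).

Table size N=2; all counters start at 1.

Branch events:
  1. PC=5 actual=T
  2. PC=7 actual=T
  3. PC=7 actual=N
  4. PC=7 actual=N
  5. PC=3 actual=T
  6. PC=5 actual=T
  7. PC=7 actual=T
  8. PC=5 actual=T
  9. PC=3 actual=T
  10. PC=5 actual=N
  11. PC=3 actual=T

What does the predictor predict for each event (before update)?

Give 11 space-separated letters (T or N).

Answer: N T T T N T T T T T T

Derivation:
Ev 1: PC=5 idx=1 pred=N actual=T -> ctr[1]=2
Ev 2: PC=7 idx=1 pred=T actual=T -> ctr[1]=3
Ev 3: PC=7 idx=1 pred=T actual=N -> ctr[1]=2
Ev 4: PC=7 idx=1 pred=T actual=N -> ctr[1]=1
Ev 5: PC=3 idx=1 pred=N actual=T -> ctr[1]=2
Ev 6: PC=5 idx=1 pred=T actual=T -> ctr[1]=3
Ev 7: PC=7 idx=1 pred=T actual=T -> ctr[1]=3
Ev 8: PC=5 idx=1 pred=T actual=T -> ctr[1]=3
Ev 9: PC=3 idx=1 pred=T actual=T -> ctr[1]=3
Ev 10: PC=5 idx=1 pred=T actual=N -> ctr[1]=2
Ev 11: PC=3 idx=1 pred=T actual=T -> ctr[1]=3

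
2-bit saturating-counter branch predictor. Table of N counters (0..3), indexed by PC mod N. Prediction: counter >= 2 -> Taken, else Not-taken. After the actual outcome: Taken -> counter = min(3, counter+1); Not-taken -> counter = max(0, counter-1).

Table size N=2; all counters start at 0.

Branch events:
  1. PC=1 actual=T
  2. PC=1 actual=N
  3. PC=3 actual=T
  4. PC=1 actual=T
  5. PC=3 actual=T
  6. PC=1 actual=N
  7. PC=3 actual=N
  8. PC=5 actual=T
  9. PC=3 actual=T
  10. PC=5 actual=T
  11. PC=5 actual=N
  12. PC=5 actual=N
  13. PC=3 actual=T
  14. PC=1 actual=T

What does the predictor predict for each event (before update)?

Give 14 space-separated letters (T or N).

Ev 1: PC=1 idx=1 pred=N actual=T -> ctr[1]=1
Ev 2: PC=1 idx=1 pred=N actual=N -> ctr[1]=0
Ev 3: PC=3 idx=1 pred=N actual=T -> ctr[1]=1
Ev 4: PC=1 idx=1 pred=N actual=T -> ctr[1]=2
Ev 5: PC=3 idx=1 pred=T actual=T -> ctr[1]=3
Ev 6: PC=1 idx=1 pred=T actual=N -> ctr[1]=2
Ev 7: PC=3 idx=1 pred=T actual=N -> ctr[1]=1
Ev 8: PC=5 idx=1 pred=N actual=T -> ctr[1]=2
Ev 9: PC=3 idx=1 pred=T actual=T -> ctr[1]=3
Ev 10: PC=5 idx=1 pred=T actual=T -> ctr[1]=3
Ev 11: PC=5 idx=1 pred=T actual=N -> ctr[1]=2
Ev 12: PC=5 idx=1 pred=T actual=N -> ctr[1]=1
Ev 13: PC=3 idx=1 pred=N actual=T -> ctr[1]=2
Ev 14: PC=1 idx=1 pred=T actual=T -> ctr[1]=3

Answer: N N N N T T T N T T T T N T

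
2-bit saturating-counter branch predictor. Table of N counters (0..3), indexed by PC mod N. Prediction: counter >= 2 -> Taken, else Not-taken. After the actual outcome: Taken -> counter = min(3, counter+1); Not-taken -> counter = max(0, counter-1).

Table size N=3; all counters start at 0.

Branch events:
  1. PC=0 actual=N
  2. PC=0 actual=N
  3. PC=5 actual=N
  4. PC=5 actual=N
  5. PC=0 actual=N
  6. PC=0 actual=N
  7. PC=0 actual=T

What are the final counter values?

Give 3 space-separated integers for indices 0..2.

Answer: 1 0 0

Derivation:
Ev 1: PC=0 idx=0 pred=N actual=N -> ctr[0]=0
Ev 2: PC=0 idx=0 pred=N actual=N -> ctr[0]=0
Ev 3: PC=5 idx=2 pred=N actual=N -> ctr[2]=0
Ev 4: PC=5 idx=2 pred=N actual=N -> ctr[2]=0
Ev 5: PC=0 idx=0 pred=N actual=N -> ctr[0]=0
Ev 6: PC=0 idx=0 pred=N actual=N -> ctr[0]=0
Ev 7: PC=0 idx=0 pred=N actual=T -> ctr[0]=1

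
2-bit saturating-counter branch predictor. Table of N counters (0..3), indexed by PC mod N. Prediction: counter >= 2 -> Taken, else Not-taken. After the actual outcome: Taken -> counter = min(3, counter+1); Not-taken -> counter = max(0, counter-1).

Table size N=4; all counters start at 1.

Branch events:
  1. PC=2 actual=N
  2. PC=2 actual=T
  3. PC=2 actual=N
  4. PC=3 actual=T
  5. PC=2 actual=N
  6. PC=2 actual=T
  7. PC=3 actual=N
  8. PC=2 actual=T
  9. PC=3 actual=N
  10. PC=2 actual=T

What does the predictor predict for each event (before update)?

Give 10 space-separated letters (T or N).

Ev 1: PC=2 idx=2 pred=N actual=N -> ctr[2]=0
Ev 2: PC=2 idx=2 pred=N actual=T -> ctr[2]=1
Ev 3: PC=2 idx=2 pred=N actual=N -> ctr[2]=0
Ev 4: PC=3 idx=3 pred=N actual=T -> ctr[3]=2
Ev 5: PC=2 idx=2 pred=N actual=N -> ctr[2]=0
Ev 6: PC=2 idx=2 pred=N actual=T -> ctr[2]=1
Ev 7: PC=3 idx=3 pred=T actual=N -> ctr[3]=1
Ev 8: PC=2 idx=2 pred=N actual=T -> ctr[2]=2
Ev 9: PC=3 idx=3 pred=N actual=N -> ctr[3]=0
Ev 10: PC=2 idx=2 pred=T actual=T -> ctr[2]=3

Answer: N N N N N N T N N T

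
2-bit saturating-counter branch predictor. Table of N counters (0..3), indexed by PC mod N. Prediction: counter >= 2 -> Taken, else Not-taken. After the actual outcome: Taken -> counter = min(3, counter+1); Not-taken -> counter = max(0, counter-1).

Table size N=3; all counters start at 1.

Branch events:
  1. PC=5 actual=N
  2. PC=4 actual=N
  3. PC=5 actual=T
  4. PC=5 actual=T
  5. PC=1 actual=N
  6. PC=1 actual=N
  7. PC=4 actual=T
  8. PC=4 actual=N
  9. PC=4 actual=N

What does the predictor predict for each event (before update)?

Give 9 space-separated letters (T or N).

Answer: N N N N N N N N N

Derivation:
Ev 1: PC=5 idx=2 pred=N actual=N -> ctr[2]=0
Ev 2: PC=4 idx=1 pred=N actual=N -> ctr[1]=0
Ev 3: PC=5 idx=2 pred=N actual=T -> ctr[2]=1
Ev 4: PC=5 idx=2 pred=N actual=T -> ctr[2]=2
Ev 5: PC=1 idx=1 pred=N actual=N -> ctr[1]=0
Ev 6: PC=1 idx=1 pred=N actual=N -> ctr[1]=0
Ev 7: PC=4 idx=1 pred=N actual=T -> ctr[1]=1
Ev 8: PC=4 idx=1 pred=N actual=N -> ctr[1]=0
Ev 9: PC=4 idx=1 pred=N actual=N -> ctr[1]=0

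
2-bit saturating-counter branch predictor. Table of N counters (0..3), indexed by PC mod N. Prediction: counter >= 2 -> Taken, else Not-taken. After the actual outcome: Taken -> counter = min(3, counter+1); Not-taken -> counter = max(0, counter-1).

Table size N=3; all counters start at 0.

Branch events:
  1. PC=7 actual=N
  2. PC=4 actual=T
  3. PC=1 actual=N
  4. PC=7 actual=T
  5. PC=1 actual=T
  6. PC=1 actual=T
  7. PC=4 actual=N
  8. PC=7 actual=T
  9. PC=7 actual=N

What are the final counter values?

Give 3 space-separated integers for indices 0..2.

Ev 1: PC=7 idx=1 pred=N actual=N -> ctr[1]=0
Ev 2: PC=4 idx=1 pred=N actual=T -> ctr[1]=1
Ev 3: PC=1 idx=1 pred=N actual=N -> ctr[1]=0
Ev 4: PC=7 idx=1 pred=N actual=T -> ctr[1]=1
Ev 5: PC=1 idx=1 pred=N actual=T -> ctr[1]=2
Ev 6: PC=1 idx=1 pred=T actual=T -> ctr[1]=3
Ev 7: PC=4 idx=1 pred=T actual=N -> ctr[1]=2
Ev 8: PC=7 idx=1 pred=T actual=T -> ctr[1]=3
Ev 9: PC=7 idx=1 pred=T actual=N -> ctr[1]=2

Answer: 0 2 0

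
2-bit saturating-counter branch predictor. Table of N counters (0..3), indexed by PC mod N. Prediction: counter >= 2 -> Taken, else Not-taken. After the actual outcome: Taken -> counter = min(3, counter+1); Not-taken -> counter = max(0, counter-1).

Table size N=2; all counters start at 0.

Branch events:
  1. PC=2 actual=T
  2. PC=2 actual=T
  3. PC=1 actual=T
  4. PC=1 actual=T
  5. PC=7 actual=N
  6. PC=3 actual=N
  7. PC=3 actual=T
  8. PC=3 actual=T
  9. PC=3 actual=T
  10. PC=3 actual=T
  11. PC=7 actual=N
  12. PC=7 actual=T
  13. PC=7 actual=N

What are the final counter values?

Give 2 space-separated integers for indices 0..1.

Answer: 2 2

Derivation:
Ev 1: PC=2 idx=0 pred=N actual=T -> ctr[0]=1
Ev 2: PC=2 idx=0 pred=N actual=T -> ctr[0]=2
Ev 3: PC=1 idx=1 pred=N actual=T -> ctr[1]=1
Ev 4: PC=1 idx=1 pred=N actual=T -> ctr[1]=2
Ev 5: PC=7 idx=1 pred=T actual=N -> ctr[1]=1
Ev 6: PC=3 idx=1 pred=N actual=N -> ctr[1]=0
Ev 7: PC=3 idx=1 pred=N actual=T -> ctr[1]=1
Ev 8: PC=3 idx=1 pred=N actual=T -> ctr[1]=2
Ev 9: PC=3 idx=1 pred=T actual=T -> ctr[1]=3
Ev 10: PC=3 idx=1 pred=T actual=T -> ctr[1]=3
Ev 11: PC=7 idx=1 pred=T actual=N -> ctr[1]=2
Ev 12: PC=7 idx=1 pred=T actual=T -> ctr[1]=3
Ev 13: PC=7 idx=1 pred=T actual=N -> ctr[1]=2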